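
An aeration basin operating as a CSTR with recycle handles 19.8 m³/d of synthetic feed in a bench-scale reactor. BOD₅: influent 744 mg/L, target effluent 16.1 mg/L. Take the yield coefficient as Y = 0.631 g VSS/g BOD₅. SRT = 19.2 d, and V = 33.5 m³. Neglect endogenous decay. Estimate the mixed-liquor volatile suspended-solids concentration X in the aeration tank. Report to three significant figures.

X ≈ 5210 mg/L

Without decay, X = Y Q (S₀−S) θ_c / V = 0.631 × 19.8 × (744 − 16.1) × 19.2 / 33.5 = 5212 mg/L.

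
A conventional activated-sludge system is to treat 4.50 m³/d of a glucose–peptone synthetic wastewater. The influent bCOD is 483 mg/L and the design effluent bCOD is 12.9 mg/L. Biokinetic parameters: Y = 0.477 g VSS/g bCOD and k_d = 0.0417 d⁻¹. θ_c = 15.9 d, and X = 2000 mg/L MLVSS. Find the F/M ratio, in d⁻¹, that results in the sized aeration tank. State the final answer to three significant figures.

Rearranging the biomass balance for a CMAS with decay, V = Y·Q·ΔS·θ_c / [X·(1+k_d θ_c)] = 0.477 × 4.50 × (483 − 12.9) × 15.9 / [2000 × (1 + 0.0417 × 15.9)] = 1.6×10^4 / 3326 = 4.824 m³.
F/M = applied load / biomass = Q·S₀/(V·X) = 4.50 × 483 / (4.824 × 2000) = 0.2253 d⁻¹.

F/M ≈ 0.225 d⁻¹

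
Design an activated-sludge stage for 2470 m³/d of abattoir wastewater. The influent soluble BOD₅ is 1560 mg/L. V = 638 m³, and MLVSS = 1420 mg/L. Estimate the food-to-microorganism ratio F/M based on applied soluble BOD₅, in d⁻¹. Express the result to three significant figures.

F/M = applied load / biomass = Q·S₀/(V·X) = 2470 × 1560 / (638.0 × 1420) = 4.253 d⁻¹.

F/M ≈ 4.25 d⁻¹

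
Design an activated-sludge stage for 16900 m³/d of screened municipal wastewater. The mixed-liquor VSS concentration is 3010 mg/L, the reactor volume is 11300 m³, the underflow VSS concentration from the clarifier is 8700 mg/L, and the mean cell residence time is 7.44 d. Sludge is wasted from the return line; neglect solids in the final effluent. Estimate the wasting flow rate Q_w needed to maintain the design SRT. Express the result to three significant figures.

Q_w = (V·X)/(θ_c X_r) = 11300 × 3010 / (7.44 × 8700) = 525.5 m³/d.

Q_w ≈ 525 m³/d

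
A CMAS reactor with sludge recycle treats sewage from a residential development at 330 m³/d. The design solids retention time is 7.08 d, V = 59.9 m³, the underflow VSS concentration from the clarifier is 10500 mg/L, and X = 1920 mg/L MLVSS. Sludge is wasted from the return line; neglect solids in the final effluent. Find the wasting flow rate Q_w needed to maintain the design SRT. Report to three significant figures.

Wasting from the return line (neglecting effluent solids): Q_w = V·X / (θ_c·X_r) = 59.90 × 1920 / (7.08 × 10500) = 1.547 m³/d.

Q_w ≈ 1.55 m³/d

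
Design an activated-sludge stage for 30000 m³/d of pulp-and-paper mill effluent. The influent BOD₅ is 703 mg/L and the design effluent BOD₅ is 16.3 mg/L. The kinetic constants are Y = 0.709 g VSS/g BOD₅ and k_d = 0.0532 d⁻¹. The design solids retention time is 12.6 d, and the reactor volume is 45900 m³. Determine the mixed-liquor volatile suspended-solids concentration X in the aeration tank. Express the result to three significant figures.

Solving the biomass balance for X: X = Y Q (S₀−S) θ_c / [V (1+k_d θ_c)] = 0.709 × 30000 × (703 − 16.3) × 12.6 / [45900 × (1 + 0.0532 × 12.6)] = 2400 mg/L.

X ≈ 2400 mg/L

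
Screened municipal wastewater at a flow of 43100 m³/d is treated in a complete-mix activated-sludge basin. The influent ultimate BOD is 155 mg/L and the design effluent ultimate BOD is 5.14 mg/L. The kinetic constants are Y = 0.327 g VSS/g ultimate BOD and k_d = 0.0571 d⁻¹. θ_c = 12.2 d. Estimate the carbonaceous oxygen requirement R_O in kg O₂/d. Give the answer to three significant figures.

R_O ≈ 4690 kg O₂/d

Correct the yield for decay: Y_obs = Y/(1 + k_d θ_c) = 0.327 / (1 + 0.0571 × 12.2) = 0.327 / 1.697 = 0.1927.
Mass of ultimate BOD removed per day: Q(S₀ − S) = 43100 × 149.9 g/m³ = 6459 kg/d.
P_X = Y_obs·Q·(S₀ − S) = 0.1927 × 6459 = 1245 kg VSS/d.
R_O = Q·(S₀ − S) − 1.42·P_X = 6459 − 1.42 × 1245 = 4691 kg O₂/d.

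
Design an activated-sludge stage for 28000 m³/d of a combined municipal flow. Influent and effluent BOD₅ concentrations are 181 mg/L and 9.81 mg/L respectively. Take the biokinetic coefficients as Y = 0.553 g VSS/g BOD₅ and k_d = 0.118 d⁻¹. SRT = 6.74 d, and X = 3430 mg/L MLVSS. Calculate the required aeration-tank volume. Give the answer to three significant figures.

Rearranging the biomass balance for a CMAS with decay, V = Y·Q·ΔS·θ_c / [X·(1+k_d θ_c)] = 0.553 × 28000 × (181 − 9.81) × 6.74 / [3430 × (1 + 0.118 × 6.74)] = 1.79×10^7 / 6158 = 2901 m³.

V ≈ 2900 m³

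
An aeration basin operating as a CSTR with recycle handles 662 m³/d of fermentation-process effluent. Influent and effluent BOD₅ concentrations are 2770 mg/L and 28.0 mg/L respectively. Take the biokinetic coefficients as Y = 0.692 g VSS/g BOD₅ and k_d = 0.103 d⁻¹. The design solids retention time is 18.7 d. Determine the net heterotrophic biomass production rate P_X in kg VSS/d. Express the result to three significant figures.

P_X ≈ 429 kg VSS/d

Observed yield with endogenous decay: Y_obs = Y / (1 + k_d·θ_c) = 0.692 / (1 + 0.103 × 18.7) = 0.692 / 2.926 = 0.2365 g VSS/g BOD₅.
Mass of BOD₅ removed per day: Q(S₀ − S) = 662 × 2742 g/m³ = 1815 kg/d.
P_X = Y_obs · Q(S₀ − S) = 0.2365 × 1815 = 429.3 kg VSS/d.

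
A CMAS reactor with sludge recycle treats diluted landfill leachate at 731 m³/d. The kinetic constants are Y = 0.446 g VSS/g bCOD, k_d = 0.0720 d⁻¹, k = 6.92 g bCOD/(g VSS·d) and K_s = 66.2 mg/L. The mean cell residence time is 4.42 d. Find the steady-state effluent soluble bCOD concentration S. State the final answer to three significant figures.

S ≈ 7.08 mg/L

Effluent substrate depends only on kinetics and SRT: S = K_s(1 + k_d θ_c) / [θ_c(Yk − k_d) − 1] = 66.2 × (1 + 0.0720 × 4.42) / [4.42 × (0.446 × 6.92 − 0.0720) − 1] = 87.27 / 12.32 = 7.082 mg/L.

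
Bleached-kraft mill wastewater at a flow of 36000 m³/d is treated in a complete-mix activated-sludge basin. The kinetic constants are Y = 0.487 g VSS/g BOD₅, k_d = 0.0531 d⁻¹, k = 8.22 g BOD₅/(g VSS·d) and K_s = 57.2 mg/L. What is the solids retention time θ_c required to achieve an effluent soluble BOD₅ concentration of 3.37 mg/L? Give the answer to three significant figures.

From 1/θ_c = Y·k·S/(K_s + S) − k_d: Y·k·S/(K_s+S) = 0.487 × 8.22 × 3.37 / (57.2 + 3.37) = 0.2227 d⁻¹.
θ_c = 1/(μ − k_d) = 1/(0.2227 − 0.0531) = 1/0.1696 = 5.895 d.

θ_c ≈ 5.90 d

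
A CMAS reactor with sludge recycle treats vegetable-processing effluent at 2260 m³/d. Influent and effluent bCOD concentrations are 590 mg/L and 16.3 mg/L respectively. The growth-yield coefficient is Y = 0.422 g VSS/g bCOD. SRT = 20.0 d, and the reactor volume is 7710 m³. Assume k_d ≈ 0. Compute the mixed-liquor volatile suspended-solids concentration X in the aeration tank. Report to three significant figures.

X ≈ 1420 mg/L

From V·X = Y·Q·(S₀ − S)·θ_c (decay neglected): X = 0.422 × 2260 × (590 − 16.3) × 20.0 / 7710 = 1419 mg/L.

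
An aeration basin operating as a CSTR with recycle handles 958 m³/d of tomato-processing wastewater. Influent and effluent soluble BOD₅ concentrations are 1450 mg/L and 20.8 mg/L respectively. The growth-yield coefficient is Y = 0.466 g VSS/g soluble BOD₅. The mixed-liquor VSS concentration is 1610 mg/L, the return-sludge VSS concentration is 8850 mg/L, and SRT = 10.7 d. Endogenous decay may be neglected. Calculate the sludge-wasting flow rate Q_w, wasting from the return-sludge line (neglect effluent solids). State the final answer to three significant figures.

V·X = Y·Q·ΔS·θ_c gives V = 0.466 × 958 × (1450 − 20.8) × 10.7 / 1610 = 4240 m³.
Wasting from the return line (neglecting effluent solids): Q_w = V·X / (θ_c·X_r) = 4240 × 1610 / (10.7 × 8850) = 72.09 m³/d.

Q_w ≈ 72.1 m³/d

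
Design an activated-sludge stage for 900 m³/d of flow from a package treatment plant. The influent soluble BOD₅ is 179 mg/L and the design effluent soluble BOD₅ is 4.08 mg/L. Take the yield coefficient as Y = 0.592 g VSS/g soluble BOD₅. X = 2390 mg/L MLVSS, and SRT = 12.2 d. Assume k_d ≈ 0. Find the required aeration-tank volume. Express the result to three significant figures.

V ≈ 476 m³

With k_d = 0 the design equation reduces to V = Y Q (S₀−S) θ_c / X = 0.592 × 900 × (179 − 4.08) × 12.2 / 2390 = 475.7 m³.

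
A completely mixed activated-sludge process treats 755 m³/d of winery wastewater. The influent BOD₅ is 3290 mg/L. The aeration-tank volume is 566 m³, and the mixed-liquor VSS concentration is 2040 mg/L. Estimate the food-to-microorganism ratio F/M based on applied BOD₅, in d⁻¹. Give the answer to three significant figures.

F/M = Q·S₀ / (V·X) = 755 × 3290 / (566.0 × 2040) = 2.151 g BOD₅·(g VSS·d)⁻¹.

F/M ≈ 2.15 d⁻¹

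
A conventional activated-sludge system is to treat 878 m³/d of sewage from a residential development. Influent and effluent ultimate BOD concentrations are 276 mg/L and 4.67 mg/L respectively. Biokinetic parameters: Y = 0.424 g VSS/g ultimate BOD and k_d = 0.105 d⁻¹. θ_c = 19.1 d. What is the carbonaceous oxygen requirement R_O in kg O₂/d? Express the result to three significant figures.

R_O ≈ 191 kg O₂/d

The observed yield is Y_obs = Y/(1 + k_d·θ_c) = 0.424 / (1 + 0.105 × 19.1) = 0.424 / 3.006 = 0.1411 g VSS per g ultimate BOD removed.
Q·(S₀ − S) = 878 × (276 − 4.67) × 10⁻³ = 238.2 kg/d removed.
Biomass synthesised: P_X = Y_obs × 238.2 = 33.61 kg VSS/d.
R_O = Q·(S₀ − S) − 1.42·P_X = 238.2 − 1.42 × 33.61 = 190.5 kg O₂/d.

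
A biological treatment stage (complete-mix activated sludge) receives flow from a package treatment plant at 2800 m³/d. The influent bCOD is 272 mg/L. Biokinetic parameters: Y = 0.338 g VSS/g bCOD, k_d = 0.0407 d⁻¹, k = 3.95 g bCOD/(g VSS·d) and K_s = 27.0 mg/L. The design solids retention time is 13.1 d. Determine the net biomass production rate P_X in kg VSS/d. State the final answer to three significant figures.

P_X ≈ 166 kg VSS/d

Effluent substrate depends only on kinetics and SRT: S = K_s(1 + k_d θ_c) / [θ_c(Yk − k_d) − 1] = 27.0 × (1 + 0.0407 × 13.1) / [13.1 × (0.338 × 3.95 − 0.0407) − 1] = 41.40 / 15.96 = 2.594 mg/L.
Y_obs = Y / (1 + k_d θ_c) = 0.338 / (1 + 0.0407 × 13.1) = 0.338 / 1.533 = 0.2205.
Substrate removed = Q·(S₀ − S) = 2800 m³/d × (272 − 2.59) g/m³ = 7.54×10^5 g/d = 754.3 kg/d.
Net biomass production P_X = Y_obs × Q·(S₀ − S) = 0.2205 × 754.3 = 166.3 kg VSS/d.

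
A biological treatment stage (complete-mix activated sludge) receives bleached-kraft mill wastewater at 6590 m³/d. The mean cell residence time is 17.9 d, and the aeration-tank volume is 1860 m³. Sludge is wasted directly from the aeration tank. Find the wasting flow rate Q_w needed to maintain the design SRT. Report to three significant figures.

Q_w ≈ 104 m³/d

With mixed-liquor wasting, θ_c = V/Q_w, so Q_w = V/θ_c = 1860/17.9 = 103.9 m³/d.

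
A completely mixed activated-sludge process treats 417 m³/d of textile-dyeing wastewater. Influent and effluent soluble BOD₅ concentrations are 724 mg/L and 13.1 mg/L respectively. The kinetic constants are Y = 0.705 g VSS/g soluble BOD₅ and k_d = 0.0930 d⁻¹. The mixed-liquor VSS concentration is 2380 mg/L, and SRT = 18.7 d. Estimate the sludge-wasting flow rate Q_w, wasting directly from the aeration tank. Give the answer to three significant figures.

Q_w ≈ 32.1 m³/d

From the SRT design equation V = Y Q (S₀−S) θ_c / [X (1 + k_d θ_c)] = 0.705 × 417 × (724 − 13.1) × 18.7 / [2380 × (1 + 0.0930 × 18.7)] = 3.91×10^6 / 6519 = 599.5 m³.
With mixed-liquor wasting, θ_c = V/Q_w, so Q_w = V/θ_c = 599.5/18.7 = 32.06 m³/d.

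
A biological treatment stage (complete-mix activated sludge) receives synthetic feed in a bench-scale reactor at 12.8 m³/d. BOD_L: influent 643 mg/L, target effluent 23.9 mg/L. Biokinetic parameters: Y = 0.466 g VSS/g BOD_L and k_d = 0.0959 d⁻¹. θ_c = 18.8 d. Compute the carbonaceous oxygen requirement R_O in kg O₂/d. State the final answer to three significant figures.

R_O ≈ 6.05 kg O₂/d

Observed yield with endogenous decay: Y_obs = Y / (1 + k_d·θ_c) = 0.466 / (1 + 0.0959 × 18.8) = 0.466 / 2.803 = 0.1663 g VSS/g BOD_L.
Substrate removed = Q·(S₀ − S) = 12.8 m³/d × (643 − 23.9) g/m³ = 7.92×10^3 g/d = 7.924 kg/d.
Net sludge production P_X = 0.1663 × 7.924 = 1.317 kg VSS/d.
R_O = Q·ΔS − 1.42 P_X = 7.924 − 1.871 = 6.054 kg O₂/d.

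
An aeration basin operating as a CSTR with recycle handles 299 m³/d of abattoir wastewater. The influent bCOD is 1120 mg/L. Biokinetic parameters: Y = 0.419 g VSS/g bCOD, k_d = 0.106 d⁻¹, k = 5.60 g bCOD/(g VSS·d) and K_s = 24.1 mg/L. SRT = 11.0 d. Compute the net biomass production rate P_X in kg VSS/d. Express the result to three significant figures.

P_X ≈ 64.7 kg VSS/d

For a completely mixed reactor with recycle the Lawrence–McCarty relation gives S = K_s·(1 + k_d·θ_c) / [θ_c·(Y·k − k_d) − 1] = 24.1 × (1 + 0.106 × 11.0) / [11.0 × (0.419 × 5.60 − 0.106) − 1] = 52.20 / 23.64 = 2.208 mg/L.
Correct the yield for decay: Y_obs = Y/(1 + k_d θ_c) = 0.419 / (1 + 0.106 × 11.0) = 0.419 / 2.166 = 0.1934.
Mass of bCOD removed per day: Q(S₀ − S) = 299 × 1118 g/m³ = 334.2 kg/d.
So the net sludge growth is P_X = 0.1934 × 334.2 = 64.65 kg VSS/d.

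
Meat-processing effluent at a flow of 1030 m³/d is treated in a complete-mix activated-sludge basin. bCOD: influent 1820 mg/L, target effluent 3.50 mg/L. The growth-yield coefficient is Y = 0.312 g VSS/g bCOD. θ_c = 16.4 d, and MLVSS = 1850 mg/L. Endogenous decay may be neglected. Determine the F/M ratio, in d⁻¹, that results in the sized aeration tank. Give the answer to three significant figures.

F/M ≈ 0.196 d⁻¹

V·X = Y·Q·ΔS·θ_c gives V = 0.312 × 1030 × (1820 − 3.50) × 16.4 / 1850 = 5175 m³.
F/M = applied load / biomass = Q·S₀/(V·X) = 1030 × 1820 / (5175 × 1850) = 0.1958 d⁻¹.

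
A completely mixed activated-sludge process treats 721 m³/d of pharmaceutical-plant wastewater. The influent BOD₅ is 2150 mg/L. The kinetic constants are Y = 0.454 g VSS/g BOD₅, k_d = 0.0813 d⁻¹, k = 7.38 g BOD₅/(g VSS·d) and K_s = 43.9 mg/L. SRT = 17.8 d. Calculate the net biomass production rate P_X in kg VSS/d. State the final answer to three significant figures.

P_X ≈ 287 kg VSS/d

Effluent substrate depends only on kinetics and SRT: S = K_s(1 + k_d θ_c) / [θ_c(Yk − k_d) − 1] = 43.9 × (1 + 0.0813 × 17.8) / [17.8 × (0.454 × 7.38 − 0.0813) − 1] = 107.4 / 57.19 = 1.878 mg/L.
The observed yield is Y_obs = Y/(1 + k_d·θ_c) = 0.454 / (1 + 0.0813 × 17.8) = 0.454 / 2.447 = 0.1855 g VSS per g BOD₅ removed.
Mass of BOD₅ removed per day: Q(S₀ − S) = 721 × 2148 g/m³ = 1549 kg/d.
Biomass produced: P_X = Y_obs·Q·ΔS = 0.1855 × 1549 ≈ 287.3 kg VSS/d.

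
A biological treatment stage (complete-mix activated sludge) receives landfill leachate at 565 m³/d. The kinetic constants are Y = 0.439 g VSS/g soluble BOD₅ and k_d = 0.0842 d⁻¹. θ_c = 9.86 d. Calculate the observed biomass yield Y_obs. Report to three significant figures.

Y_obs = Y / (1 + k_d θ_c) = 0.439 / (1 + 0.0842 × 9.86) = 0.439 / 1.830 = 0.2399.

Y_obs ≈ 0.240 g VSS/g soluble BOD₅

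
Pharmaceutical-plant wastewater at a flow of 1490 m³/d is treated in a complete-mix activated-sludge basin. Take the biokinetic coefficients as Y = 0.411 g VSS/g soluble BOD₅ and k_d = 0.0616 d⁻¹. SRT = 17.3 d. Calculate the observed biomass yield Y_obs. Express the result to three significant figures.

Correct the yield for decay: Y_obs = Y/(1 + k_d θ_c) = 0.411 / (1 + 0.0616 × 17.3) = 0.411 / 2.066 = 0.1990.

Y_obs ≈ 0.199 g VSS/g soluble BOD₅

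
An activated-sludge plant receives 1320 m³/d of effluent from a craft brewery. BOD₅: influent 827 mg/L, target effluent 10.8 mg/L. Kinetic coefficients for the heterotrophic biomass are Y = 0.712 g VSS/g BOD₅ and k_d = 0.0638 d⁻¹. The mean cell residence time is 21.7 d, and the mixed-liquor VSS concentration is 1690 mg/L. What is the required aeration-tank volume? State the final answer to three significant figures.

From the SRT design equation V = Y Q (S₀−S) θ_c / [X (1 + k_d θ_c)] = 0.712 × 1320 × (827 − 10.8) × 21.7 / [1690 × (1 + 0.0638 × 21.7)] = 1.66×10^7 / 4030 = 4131 m³.

V ≈ 4130 m³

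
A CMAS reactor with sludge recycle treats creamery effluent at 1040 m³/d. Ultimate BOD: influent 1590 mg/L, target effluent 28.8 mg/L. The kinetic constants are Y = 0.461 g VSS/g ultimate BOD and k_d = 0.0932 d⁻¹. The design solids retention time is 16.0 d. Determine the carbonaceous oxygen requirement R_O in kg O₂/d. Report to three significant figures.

Correct the yield for decay: Y_obs = Y/(1 + k_d θ_c) = 0.461 / (1 + 0.0932 × 16.0) = 0.461 / 2.491 = 0.1851.
Q·(S₀ − S) = 1040 × (1590 − 28.8) × 10⁻³ = 1624 kg/d removed.
Biomass synthesised: P_X = Y_obs × 1624 = 300.5 kg VSS/d.
Carbonaceous O₂ demand = substrate oxidised − cell-mass equivalent = 1624 − 1.42 × 300.5 = 1197 kg O₂/d.

R_O ≈ 1200 kg O₂/d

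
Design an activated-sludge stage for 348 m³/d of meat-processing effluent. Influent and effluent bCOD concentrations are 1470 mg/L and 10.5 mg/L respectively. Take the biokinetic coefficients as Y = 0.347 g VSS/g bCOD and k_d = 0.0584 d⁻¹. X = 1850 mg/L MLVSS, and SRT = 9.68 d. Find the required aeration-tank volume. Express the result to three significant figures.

V ≈ 589 m³

Steady-state biomass mass balance: V·X·(1 + k_d·θ_c) = Y·Q·(S₀ − S)·θ_c, so V = 0.347 × 348 × (1470 − 10.5) × 9.68 / [1850 × (1 + 0.0584 × 9.68)] = 1.71×10^6 / 2896 = 589.1 m³.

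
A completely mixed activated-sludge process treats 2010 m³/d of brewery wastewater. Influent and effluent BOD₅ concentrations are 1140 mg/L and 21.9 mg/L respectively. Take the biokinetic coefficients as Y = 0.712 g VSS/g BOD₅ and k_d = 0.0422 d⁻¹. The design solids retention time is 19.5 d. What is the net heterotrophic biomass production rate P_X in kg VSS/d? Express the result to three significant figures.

The observed yield is Y_obs = Y/(1 + k_d·θ_c) = 0.712 / (1 + 0.0422 × 19.5) = 0.712 / 1.823 = 0.3906 g VSS per g BOD₅ removed.
Substrate removed = Q·(S₀ − S) = 2010 m³/d × (1140 − 21.9) g/m³ = 2.25×10^6 g/d = 2247 kg/d.
Biomass produced: P_X = Y_obs·Q·ΔS = 0.3906 × 2247 ≈ 877.8 kg VSS/d.

P_X ≈ 878 kg VSS/d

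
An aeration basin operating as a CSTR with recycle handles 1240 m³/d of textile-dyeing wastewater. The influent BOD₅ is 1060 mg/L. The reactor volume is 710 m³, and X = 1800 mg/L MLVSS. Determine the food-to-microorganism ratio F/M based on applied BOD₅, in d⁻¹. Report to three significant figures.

Food-to-microorganism ratio F/M = Q S₀ / (V X) = 1240 × 1060 / (710.0 × 1800) = 1.028 d⁻¹.

F/M ≈ 1.03 d⁻¹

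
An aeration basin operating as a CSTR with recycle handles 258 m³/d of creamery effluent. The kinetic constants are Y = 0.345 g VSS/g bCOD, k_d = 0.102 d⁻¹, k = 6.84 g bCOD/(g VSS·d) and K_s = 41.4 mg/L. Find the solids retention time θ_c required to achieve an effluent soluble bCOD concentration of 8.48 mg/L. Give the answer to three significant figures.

θ_c ≈ 3.34 d

Specific growth rate at S = 8.48 mg/L: μ = YkS/(K_s+S) = 0.345·6.84·8.48/(41.4+8.48) = 0.4012 d⁻¹.
θ_c = 1/(μ − k_d) = 1/(0.4012 − 0.102) = 1/0.2992 = 3.342 d.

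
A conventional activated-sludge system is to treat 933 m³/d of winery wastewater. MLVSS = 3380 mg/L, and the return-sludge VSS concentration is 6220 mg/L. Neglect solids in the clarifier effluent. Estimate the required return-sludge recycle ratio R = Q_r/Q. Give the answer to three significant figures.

R ≈ 1.19

Mass balance around the secondary clarifier (neglecting effluent solids): R = X / (X_r − X) = 3380 / (6220 − 3380) = 1.190.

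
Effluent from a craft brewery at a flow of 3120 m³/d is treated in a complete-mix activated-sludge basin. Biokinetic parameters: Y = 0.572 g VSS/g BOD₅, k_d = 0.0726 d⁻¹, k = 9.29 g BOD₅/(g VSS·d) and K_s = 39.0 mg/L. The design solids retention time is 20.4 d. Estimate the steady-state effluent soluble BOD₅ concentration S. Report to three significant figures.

S ≈ 0.914 mg/L

Effluent substrate depends only on kinetics and SRT: S = K_s(1 + k_d θ_c) / [θ_c(Yk − k_d) − 1] = 39.0 × (1 + 0.0726 × 20.4) / [20.4 × (0.572 × 9.29 − 0.0726) − 1] = 96.76 / 105.9 = 0.9135 mg/L.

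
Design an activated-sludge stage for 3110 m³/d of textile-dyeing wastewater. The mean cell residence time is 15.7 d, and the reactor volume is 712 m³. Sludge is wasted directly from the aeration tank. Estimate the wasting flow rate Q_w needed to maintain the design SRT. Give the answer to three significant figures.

For wasting at MLVSS concentration, Q_w = V/θ_c = 712.0/15.7 = 45.35 m³/d.

Q_w ≈ 45.4 m³/d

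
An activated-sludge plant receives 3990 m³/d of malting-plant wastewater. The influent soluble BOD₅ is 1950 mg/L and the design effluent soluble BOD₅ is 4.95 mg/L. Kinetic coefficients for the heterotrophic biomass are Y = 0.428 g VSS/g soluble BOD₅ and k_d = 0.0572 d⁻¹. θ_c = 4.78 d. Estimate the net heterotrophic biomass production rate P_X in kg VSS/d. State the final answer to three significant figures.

P_X ≈ 2610 kg VSS/d

The observed yield is Y_obs = Y/(1 + k_d·θ_c) = 0.428 / (1 + 0.0572 × 4.78) = 0.428 / 1.273 = 0.3361 g VSS per g soluble BOD₅ removed.
Substrate removed = Q·(S₀ − S) = 3990 m³/d × (1950 − 4.95) g/m³ = 7.76×10^6 g/d = 7761 kg/d.
Biomass produced: P_X = Y_obs·Q·ΔS = 0.3361 × 7761 ≈ 2608 kg VSS/d.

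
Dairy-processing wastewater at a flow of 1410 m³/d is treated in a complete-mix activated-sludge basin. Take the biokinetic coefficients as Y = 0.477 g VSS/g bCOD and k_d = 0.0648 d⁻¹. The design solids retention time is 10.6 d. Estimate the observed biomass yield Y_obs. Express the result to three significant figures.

The observed yield is Y_obs = Y/(1 + k_d·θ_c) = 0.477 / (1 + 0.0648 × 10.6) = 0.477 / 1.687 = 0.2828 g VSS per g bCOD removed.

Y_obs ≈ 0.283 g VSS/g bCOD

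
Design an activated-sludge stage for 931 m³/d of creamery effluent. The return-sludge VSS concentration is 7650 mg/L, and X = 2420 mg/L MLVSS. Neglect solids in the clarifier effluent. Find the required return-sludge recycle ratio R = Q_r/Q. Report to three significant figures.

R ≈ 0.463

Solids balance on the clarifier gives (1+R)X = R·X_r, so R = X/(X_r − X) = 2420 / (7650 − 2420) = 0.4627.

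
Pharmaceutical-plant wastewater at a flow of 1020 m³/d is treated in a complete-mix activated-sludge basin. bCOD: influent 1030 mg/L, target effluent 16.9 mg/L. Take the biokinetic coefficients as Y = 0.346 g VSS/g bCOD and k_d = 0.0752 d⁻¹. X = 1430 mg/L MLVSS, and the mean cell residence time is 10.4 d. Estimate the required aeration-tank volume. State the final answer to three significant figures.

Steady-state biomass mass balance: V·X·(1 + k_d·θ_c) = Y·Q·(S₀ − S)·θ_c, so V = 0.346 × 1020 × (1030 − 16.9) × 10.4 / [1430 × (1 + 0.0752 × 10.4)] = 3.72×10^6 / 2548 = 1459 m³.

V ≈ 1460 m³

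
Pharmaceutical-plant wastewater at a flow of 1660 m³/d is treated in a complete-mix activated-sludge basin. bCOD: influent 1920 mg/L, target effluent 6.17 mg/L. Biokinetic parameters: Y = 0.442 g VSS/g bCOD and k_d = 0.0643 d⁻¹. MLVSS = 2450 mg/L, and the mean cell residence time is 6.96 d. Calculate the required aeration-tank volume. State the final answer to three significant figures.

Steady-state biomass mass balance: V·X·(1 + k_d·θ_c) = Y·Q·(S₀ − S)·θ_c, so V = 0.442 × 1660 × (1920 − 6.17) × 6.96 / [2450 × (1 + 0.0643 × 6.96)] = 9.77×10^6 / 3546 = 2756 m³.

V ≈ 2760 m³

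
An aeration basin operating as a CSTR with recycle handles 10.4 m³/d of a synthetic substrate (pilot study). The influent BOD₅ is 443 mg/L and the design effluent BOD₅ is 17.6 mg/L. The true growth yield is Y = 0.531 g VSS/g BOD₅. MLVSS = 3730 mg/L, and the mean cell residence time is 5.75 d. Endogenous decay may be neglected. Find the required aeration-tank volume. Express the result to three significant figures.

V·X = Y·Q·ΔS·θ_c gives V = 0.531 × 10.4 × (443 − 17.6) × 5.75 / 3730 = 3.621 m³.

V ≈ 3.62 m³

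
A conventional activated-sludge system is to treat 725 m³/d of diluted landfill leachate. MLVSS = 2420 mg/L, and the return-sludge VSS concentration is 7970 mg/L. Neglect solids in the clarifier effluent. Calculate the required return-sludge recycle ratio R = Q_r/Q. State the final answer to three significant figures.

R ≈ 0.436

Solids balance on the clarifier gives (1+R)X = R·X_r, so R = X/(X_r − X) = 2420 / (7970 − 2420) = 0.4360.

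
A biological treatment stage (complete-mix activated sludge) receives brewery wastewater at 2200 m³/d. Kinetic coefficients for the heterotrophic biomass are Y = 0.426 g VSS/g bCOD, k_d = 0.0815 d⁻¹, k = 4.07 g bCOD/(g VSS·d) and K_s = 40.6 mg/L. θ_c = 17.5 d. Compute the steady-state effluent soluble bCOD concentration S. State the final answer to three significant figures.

Effluent substrate depends only on kinetics and SRT: S = K_s(1 + k_d θ_c) / [θ_c(Yk − k_d) − 1] = 40.6 × (1 + 0.0815 × 17.5) / [17.5 × (0.426 × 4.07 − 0.0815) − 1] = 98.51 / 27.92 = 3.529 mg/L.

S ≈ 3.53 mg/L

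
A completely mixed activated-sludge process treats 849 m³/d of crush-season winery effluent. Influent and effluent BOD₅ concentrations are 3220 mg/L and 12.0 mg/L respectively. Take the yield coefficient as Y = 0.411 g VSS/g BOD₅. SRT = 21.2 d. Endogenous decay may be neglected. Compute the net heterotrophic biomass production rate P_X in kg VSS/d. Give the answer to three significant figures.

No decay correction is needed, so Y_obs = Y = 0.411.
Q·(S₀ − S) = 849 × (3220 − 12.0) × 10⁻³ = 2724 kg/d removed.
P_X = Y_obs · Q(S₀ − S) = 0.4110 × 2724 = 1119 kg VSS/d.

P_X ≈ 1120 kg VSS/d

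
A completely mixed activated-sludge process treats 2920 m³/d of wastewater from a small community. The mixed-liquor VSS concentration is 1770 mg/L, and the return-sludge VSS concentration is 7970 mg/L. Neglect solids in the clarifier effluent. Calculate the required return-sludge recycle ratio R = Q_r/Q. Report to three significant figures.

Solids balance on the clarifier gives (1+R)X = R·X_r, so R = X/(X_r − X) = 1770 / (7970 − 1770) = 0.2855.

R ≈ 0.285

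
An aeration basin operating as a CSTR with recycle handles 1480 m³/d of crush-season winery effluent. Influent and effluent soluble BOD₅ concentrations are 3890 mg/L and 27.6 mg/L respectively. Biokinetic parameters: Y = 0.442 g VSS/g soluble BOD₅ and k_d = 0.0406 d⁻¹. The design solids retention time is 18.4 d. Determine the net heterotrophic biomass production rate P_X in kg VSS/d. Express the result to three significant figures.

Correct the yield for decay: Y_obs = Y/(1 + k_d θ_c) = 0.442 / (1 + 0.0406 × 18.4) = 0.442 / 1.747 = 0.2530.
Mass of soluble BOD₅ removed per day: Q(S₀ − S) = 1480 × 3862 g/m³ = 5716 kg/d.
So the net sludge growth is P_X = 0.2530 × 5716 = 1446 kg VSS/d.

P_X ≈ 1450 kg VSS/d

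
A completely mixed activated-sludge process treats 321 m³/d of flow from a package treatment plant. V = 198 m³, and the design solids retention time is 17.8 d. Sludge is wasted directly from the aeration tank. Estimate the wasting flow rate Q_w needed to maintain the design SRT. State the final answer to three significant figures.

Wasting from the aeration tank: Q_w = V / θ_c = 198.0 / 17.8 = 11.12 m³/d.

Q_w ≈ 11.1 m³/d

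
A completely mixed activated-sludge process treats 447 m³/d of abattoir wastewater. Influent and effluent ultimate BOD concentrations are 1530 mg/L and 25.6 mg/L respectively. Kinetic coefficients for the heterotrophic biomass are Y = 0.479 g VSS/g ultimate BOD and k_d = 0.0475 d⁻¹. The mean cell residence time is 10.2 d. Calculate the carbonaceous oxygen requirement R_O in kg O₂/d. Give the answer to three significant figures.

R_O ≈ 364 kg O₂/d

The observed yield is Y_obs = Y/(1 + k_d·θ_c) = 0.479 / (1 + 0.0475 × 10.2) = 0.479 / 1.484 = 0.3227 g VSS per g ultimate BOD removed.
Q·(S₀ − S) = 447 × (1530 − 25.6) × 10⁻³ = 672.5 kg/d removed.
P_X = Y_obs·Q·(S₀ − S) = 0.3227 × 672.5 = 217.0 kg VSS/d.
Carbonaceous O₂ demand = substrate oxidised − cell-mass equivalent = 672.5 − 1.42 × 217.0 = 364.4 kg O₂/d.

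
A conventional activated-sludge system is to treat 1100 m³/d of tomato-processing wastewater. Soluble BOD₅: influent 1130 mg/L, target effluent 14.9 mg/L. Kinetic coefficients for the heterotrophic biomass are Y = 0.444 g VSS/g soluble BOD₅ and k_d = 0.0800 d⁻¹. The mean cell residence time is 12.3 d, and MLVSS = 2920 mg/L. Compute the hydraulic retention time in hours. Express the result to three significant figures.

Steady-state biomass mass balance: V·X·(1 + k_d·θ_c) = Y·Q·(S₀ − S)·θ_c, so V = 0.444 × 1100 × (1130 − 14.9) × 12.3 / [2920 × (1 + 0.0800 × 12.3)] = 6.7×10^6 / 5793 = 1156 m³.
Hydraulic retention time τ = V/Q = 1156 / 1100 = 1.051 d = 25.23 h.

τ ≈ 25.2 h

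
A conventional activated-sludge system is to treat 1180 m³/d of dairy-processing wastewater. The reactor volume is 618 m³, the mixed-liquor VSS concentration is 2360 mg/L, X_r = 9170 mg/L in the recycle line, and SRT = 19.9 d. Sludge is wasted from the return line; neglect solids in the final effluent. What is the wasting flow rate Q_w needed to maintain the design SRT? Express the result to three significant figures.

θ_c = V·X/(Q_w·X_r) when wasting from the recycle, so Q_w = V·X/(θ_c·X_r) = 618.0 × 2360 / (19.9 × 9170) = 7.992 m³/d.

Q_w ≈ 7.99 m³/d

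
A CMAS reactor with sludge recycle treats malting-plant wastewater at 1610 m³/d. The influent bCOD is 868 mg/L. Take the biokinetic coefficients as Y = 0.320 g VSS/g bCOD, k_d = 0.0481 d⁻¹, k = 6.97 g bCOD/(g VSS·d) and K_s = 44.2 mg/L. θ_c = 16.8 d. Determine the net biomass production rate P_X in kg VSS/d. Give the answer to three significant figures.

P_X ≈ 247 kg VSS/d

For a completely mixed reactor with recycle the Lawrence–McCarty relation gives S = K_s·(1 + k_d·θ_c) / [θ_c·(Y·k − k_d) − 1] = 44.2 × (1 + 0.0481 × 16.8) / [16.8 × (0.320 × 6.97 − 0.0481) − 1] = 79.92 / 35.66 = 2.241 mg/L.
Y_obs = Y / (1 + k_d θ_c) = 0.320 / (1 + 0.0481 × 16.8) = 0.320 / 1.808 = 0.1770.
Substrate removed = Q·(S₀ − S) = 1610 m³/d × (868 − 2.24) g/m³ = 1.39×10^6 g/d = 1394 kg/d.
Net biomass production P_X = Y_obs × Q·(S₀ − S) = 0.1770 × 1394 = 246.7 kg VSS/d.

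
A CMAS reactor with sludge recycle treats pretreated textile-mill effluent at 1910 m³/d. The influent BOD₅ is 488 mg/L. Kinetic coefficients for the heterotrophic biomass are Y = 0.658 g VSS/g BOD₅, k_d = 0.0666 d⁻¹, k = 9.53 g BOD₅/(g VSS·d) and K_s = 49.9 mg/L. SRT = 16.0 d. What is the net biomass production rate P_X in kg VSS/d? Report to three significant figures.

For a completely mixed reactor with recycle the Lawrence–McCarty relation gives S = K_s·(1 + k_d·θ_c) / [θ_c·(Y·k − k_d) − 1] = 49.9 × (1 + 0.0666 × 16.0) / [16.0 × (0.658 × 9.53 − 0.0666) − 1] = 103.1 / 98.27 = 1.049 mg/L.
Observed yield with endogenous decay: Y_obs = Y / (1 + k_d·θ_c) = 0.658 / (1 + 0.0666 × 16.0) = 0.658 / 2.066 = 0.3186 g VSS/g BOD₅.
Q·(S₀ − S) = 1910 × (488 − 1.05) × 10⁻³ = 930.1 kg/d removed.
Net biomass production P_X = Y_obs × Q·(S₀ − S) = 0.3186 × 930.1 = 296.3 kg VSS/d.

P_X ≈ 296 kg VSS/d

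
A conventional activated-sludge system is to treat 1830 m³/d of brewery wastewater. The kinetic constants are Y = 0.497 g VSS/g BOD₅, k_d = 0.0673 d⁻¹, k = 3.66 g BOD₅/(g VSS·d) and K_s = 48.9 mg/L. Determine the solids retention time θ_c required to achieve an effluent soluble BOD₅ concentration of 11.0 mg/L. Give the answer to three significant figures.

From 1/θ_c = Y·k·S/(K_s + S) − k_d: Y·k·S/(K_s+S) = 0.497 × 3.66 × 11.0 / (48.9 + 11.0) = 0.3340 d⁻¹.
1/θ_c = 0.3340 − 0.0673 = 0.2667 d⁻¹, so θ_c = 3.749 d.

θ_c ≈ 3.75 d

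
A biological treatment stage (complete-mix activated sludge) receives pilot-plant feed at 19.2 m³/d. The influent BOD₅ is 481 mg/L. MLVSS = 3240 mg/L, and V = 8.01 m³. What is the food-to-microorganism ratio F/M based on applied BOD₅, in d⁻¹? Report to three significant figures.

F/M = applied load / biomass = Q·S₀/(V·X) = 19.2 × 481 / (8.010 × 3240) = 0.3559 d⁻¹.

F/M ≈ 0.356 d⁻¹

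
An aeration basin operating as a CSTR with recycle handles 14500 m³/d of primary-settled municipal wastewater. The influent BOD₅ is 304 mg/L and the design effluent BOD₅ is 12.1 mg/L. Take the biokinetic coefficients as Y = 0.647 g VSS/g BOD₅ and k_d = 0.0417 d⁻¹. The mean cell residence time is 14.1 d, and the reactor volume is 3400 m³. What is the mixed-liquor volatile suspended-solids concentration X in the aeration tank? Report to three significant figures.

X ≈ 7150 mg/L

X = Y·Q·ΔS·θ_c / [V·(1 + k_d θ_c)] = 0.647 × 14500 × (304 − 12.1) × 14.1 / [3400 × (1 + 0.0417 × 14.1)] = 7152 mg/L.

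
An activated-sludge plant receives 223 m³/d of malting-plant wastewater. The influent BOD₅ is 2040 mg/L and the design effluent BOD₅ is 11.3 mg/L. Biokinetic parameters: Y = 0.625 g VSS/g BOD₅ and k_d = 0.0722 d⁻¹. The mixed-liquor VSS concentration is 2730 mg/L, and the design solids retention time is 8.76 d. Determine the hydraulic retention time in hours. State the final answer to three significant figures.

τ ≈ 59.8 h

From the SRT design equation V = Y Q (S₀−S) θ_c / [X (1 + k_d θ_c)] = 0.625 × 223 × (2040 − 11.3) × 8.76 / [2730 × (1 + 0.0722 × 8.76)] = 2.48×10^6 / 4457 = 555.8 m³.
HRT = V/Q = 555.8 m³ / 223 m³·d⁻¹ = 2.492 d × 24 = 59.81 h.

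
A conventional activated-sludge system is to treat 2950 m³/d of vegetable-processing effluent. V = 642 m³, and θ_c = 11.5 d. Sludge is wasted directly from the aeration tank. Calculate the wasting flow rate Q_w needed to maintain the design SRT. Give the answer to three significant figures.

With mixed-liquor wasting, θ_c = V/Q_w, so Q_w = V/θ_c = 642.0/11.5 = 55.83 m³/d.

Q_w ≈ 55.8 m³/d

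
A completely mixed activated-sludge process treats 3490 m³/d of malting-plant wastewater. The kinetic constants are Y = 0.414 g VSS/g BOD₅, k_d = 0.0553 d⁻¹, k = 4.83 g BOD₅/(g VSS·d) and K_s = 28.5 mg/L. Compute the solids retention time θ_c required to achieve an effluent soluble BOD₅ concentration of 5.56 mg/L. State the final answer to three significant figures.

Specific growth rate at S = 5.56 mg/L: μ = YkS/(K_s+S) = 0.414·4.83·5.56/(28.5+5.56) = 0.3264 d⁻¹.
θ_c = 1/(μ − k_d) = 1/(0.3264 − 0.0553) = 1/0.2711 = 3.688 d.

θ_c ≈ 3.69 d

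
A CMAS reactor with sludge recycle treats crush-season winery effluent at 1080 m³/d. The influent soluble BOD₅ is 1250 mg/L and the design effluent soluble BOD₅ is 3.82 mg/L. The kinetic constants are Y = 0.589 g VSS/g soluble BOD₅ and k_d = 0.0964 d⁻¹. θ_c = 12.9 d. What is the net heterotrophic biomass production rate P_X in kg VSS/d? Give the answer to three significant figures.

Correct the yield for decay: Y_obs = Y/(1 + k_d θ_c) = 0.589 / (1 + 0.0964 × 12.9) = 0.589 / 2.244 = 0.2625.
Mass of soluble BOD₅ removed per day: Q(S₀ − S) = 1080 × 1246 g/m³ = 1346 kg/d.
So the net sludge growth is P_X = 0.2625 × 1346 = 353.3 kg VSS/d.

P_X ≈ 353 kg VSS/d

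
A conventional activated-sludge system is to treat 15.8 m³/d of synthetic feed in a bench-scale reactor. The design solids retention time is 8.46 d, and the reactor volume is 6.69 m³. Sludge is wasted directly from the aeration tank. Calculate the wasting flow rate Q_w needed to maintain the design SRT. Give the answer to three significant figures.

For wasting at MLVSS concentration, Q_w = V/θ_c = 6.690/8.46 = 0.7908 m³/d.

Q_w ≈ 0.791 m³/d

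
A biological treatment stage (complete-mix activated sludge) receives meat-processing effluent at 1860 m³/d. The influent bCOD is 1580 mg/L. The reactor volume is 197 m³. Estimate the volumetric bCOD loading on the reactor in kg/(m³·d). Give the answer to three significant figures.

L_v = Q S₀ / V = 1860 × 1580 × 10⁻³ / 197.0 = 14.92 kg/(m³·d).

L_v ≈ 14.9 kg bCOD/(m³·d)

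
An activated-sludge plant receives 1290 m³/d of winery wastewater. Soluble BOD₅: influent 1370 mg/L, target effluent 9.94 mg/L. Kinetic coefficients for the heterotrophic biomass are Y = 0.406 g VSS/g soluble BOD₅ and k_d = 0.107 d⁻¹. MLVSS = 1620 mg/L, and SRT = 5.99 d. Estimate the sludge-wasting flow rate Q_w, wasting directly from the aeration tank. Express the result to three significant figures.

Q_w ≈ 268 m³/d

Rearranging the biomass balance for a CMAS with decay, V = Y·Q·ΔS·θ_c / [X·(1+k_d θ_c)] = 0.406 × 1290 × (1370 − 9.94) × 5.99 / [1620 × (1 + 0.107 × 5.99)] = 4.27×10^6 / 2658 = 1605 m³.
For wasting at MLVSS concentration, Q_w = V/θ_c = 1605/5.99 = 268.0 m³/d.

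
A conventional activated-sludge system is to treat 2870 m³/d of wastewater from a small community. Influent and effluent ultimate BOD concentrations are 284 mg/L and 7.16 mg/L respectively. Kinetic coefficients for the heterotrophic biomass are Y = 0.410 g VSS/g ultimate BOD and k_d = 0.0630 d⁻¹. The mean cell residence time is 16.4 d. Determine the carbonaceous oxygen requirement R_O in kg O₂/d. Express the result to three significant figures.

The observed yield is Y_obs = Y/(1 + k_d·θ_c) = 0.410 / (1 + 0.0630 × 16.4) = 0.410 / 2.033 = 0.2017 g VSS per g ultimate BOD removed.
Mass of ultimate BOD removed per day: Q(S₀ − S) = 2870 × 276.8 g/m³ = 794.5 kg/d.
Net sludge production P_X = 0.2017 × 794.5 = 160.2 kg VSS/d.
R_O = Q·ΔS − 1.42 P_X = 794.5 − 227.5 = 567.0 kg O₂/d.

R_O ≈ 567 kg O₂/d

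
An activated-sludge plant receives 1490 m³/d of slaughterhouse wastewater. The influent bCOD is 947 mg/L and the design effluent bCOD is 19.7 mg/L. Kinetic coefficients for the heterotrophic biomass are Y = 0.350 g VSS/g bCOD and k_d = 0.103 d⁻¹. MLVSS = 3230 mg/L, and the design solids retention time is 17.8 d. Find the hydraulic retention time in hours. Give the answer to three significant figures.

τ ≈ 15.1 h

From the SRT design equation V = Y Q (S₀−S) θ_c / [X (1 + k_d θ_c)] = 0.350 × 1490 × (947 − 19.7) × 17.8 / [3230 × (1 + 0.103 × 17.8)] = 8.61×10^6 / 9152 = 940.6 m³.
τ = V/Q = 940.6/1490 = 0.6312 d, or 15.15 h.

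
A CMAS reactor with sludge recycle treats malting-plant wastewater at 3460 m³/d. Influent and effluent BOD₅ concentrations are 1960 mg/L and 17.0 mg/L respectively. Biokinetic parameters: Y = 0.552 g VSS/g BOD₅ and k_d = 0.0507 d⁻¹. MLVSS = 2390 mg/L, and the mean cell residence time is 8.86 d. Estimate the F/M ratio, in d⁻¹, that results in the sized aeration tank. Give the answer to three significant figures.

F/M ≈ 0.299 d⁻¹

Steady-state biomass mass balance: V·X·(1 + k_d·θ_c) = Y·Q·(S₀ − S)·θ_c, so V = 0.552 × 3460 × (1960 − 17.0) × 8.86 / [2390 × (1 + 0.0507 × 8.86)] = 3.29×10^7 / 3464 = 9493 m³.
F/M = applied load / biomass = Q·S₀/(V·X) = 3460 × 1960 / (9493 × 2390) = 0.2989 d⁻¹.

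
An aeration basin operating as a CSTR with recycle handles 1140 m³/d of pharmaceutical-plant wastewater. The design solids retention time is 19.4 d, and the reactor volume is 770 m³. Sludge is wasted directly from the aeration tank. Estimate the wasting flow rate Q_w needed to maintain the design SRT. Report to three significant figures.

Q_w ≈ 39.7 m³/d

For wasting at MLVSS concentration, Q_w = V/θ_c = 770.0/19.4 = 39.69 m³/d.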